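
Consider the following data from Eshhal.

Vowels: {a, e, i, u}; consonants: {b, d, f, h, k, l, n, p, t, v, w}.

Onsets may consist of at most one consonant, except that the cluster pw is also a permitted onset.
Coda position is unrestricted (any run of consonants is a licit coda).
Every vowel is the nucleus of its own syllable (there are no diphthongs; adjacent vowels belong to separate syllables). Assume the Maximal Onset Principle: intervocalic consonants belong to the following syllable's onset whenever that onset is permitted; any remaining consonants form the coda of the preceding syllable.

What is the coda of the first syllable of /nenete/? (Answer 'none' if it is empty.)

none

Nuclei (vowels): e, e, e → 3 syllables.
/e…e/ gap (V1→V2): /n/ → onset of the next syllable (single consonants are always licit onsets).
/e…e/ gap (V2→V3): /t/ → onset of the next syllable (single consonants are always licit onsets).
Result: ne.ne.te.
Syllable 1 is /ne/: onset /n/, nucleus /e/, coda ∅.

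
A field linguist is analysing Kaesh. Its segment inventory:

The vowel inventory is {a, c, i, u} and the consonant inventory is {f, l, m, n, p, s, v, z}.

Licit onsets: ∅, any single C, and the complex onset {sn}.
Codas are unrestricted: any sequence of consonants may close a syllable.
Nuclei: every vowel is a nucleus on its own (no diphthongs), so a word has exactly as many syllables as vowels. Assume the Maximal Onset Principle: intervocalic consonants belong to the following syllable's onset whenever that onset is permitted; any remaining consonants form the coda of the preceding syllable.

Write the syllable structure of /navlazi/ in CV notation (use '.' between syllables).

Vowels present: a, a, i; each is a nucleus, giving 3 syllables.
V1 /a/ – V2 /a/: /vl/ — longest licit onset from the right is /l/, leaving /v/ as coda.
V2 /a/ – V3 /i/: /z/ is a single consonant, so it becomes the next onset.
Syllabification: nav.la.zi.
Mapping each syllable to C/V: /nav/ → CVC, /la/ → CV, /zi/ → CV.

CVC.CV.CV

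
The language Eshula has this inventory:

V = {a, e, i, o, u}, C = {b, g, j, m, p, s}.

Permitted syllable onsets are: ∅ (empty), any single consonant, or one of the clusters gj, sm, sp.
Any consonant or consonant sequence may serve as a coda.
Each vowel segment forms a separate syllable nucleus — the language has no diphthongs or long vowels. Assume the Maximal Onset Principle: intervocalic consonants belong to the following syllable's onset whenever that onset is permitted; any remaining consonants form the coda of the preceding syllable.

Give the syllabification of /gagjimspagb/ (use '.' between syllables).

ga.gjim.spagb

Nuclei (vowels): a, i, a → 3 syllables.
V1 /a/ – V2 /i/: cluster /gj/ — /gj/ is itself a permitted onset, so the whole cluster goes right; preceding coda = ∅.
V2 /i/ – V3 /a/: /msp/ — longest licit onset from the right is /sp/, leaving /m/ as coda.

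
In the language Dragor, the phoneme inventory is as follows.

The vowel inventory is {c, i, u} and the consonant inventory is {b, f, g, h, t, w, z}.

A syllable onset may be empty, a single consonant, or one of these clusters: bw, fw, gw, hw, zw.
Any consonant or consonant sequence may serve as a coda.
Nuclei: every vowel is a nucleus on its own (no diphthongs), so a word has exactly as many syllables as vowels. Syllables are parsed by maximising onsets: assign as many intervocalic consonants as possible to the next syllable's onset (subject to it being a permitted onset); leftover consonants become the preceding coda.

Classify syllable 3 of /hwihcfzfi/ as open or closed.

open

The vowels are i, c, i — 3 nuclei, so 3 syllables.
Between /i/ (V1) and /c/ (V2): /h/ → onset of the next syllable (single consonants are always licit onsets).
Between /c/ (V2) and /i/ (V3): /fzf/ — longest licit onset from the right is /f/, leaving /fz/ as coda.
Syllabification: hwi.hcfz.fi.
Syllable 3 is /fi/; it ends in its nucleus with no coda, so it is open.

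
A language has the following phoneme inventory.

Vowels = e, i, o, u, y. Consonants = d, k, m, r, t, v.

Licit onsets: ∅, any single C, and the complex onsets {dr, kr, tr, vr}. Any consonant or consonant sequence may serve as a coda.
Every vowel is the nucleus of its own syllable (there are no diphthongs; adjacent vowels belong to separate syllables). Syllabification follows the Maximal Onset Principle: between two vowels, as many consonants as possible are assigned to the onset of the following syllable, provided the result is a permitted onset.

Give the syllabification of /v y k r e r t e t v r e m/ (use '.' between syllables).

Vowels present: y, e, e, e; each is a nucleus, giving 4 syllables.
V1 /y/ – V2 /e/: /kr/ is a licit onset in full, so it all attaches to the next syllable.
V2 /e/ – V3 /e/: /rt/; trying suffixes from longest down, /t/ is the first permitted one, so coda /r/ | onset /t/.
V3 /e/ – V4 /e/: /tvr/ — longest licit onset from the right is /vr/, leaving /t/ as coda.

vy.krer.tet.vrem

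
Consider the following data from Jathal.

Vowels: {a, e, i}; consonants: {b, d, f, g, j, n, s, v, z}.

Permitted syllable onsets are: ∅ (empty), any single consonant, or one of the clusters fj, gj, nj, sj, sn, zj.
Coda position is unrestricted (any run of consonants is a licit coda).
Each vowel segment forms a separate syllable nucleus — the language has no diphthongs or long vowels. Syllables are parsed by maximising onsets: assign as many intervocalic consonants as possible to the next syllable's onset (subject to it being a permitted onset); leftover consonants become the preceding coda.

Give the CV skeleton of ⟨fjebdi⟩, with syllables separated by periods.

CCVC.CV

The vowels are e, i — 2 nuclei, so 2 syllables.
Between /e/ (V1) and /i/ (V2): /bd/ splits as /b/ + /d/ (/d/ is the longest suffix that is a licit onset).
Syllabification: fjeb.di.
Mapping each syllable to C/V: /fjeb/ → CCVC, /di/ → CV.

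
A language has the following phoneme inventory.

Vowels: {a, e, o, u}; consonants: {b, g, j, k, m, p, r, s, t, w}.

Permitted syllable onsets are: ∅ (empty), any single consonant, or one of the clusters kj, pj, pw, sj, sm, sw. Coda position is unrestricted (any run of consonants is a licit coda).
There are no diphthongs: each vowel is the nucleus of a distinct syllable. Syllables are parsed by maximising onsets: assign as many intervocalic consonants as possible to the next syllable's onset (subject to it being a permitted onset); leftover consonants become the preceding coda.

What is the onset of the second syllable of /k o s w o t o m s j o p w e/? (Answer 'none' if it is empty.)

Vowels present: o, o, o, o, e; each is a nucleus, giving 5 syllables.
V1 /o/ – V2 /o/: cluster /sw/ — /sw/ is itself a permitted onset, so the whole cluster goes right; preceding coda = ∅.
V2 /o/ – V3 /o/: /t/ → onset of the next syllable (single consonants are always licit onsets).
V3 /o/ – V4 /o/: /msj/; trying suffixes from longest down, /sj/ is the first permitted one, so coda /m/ | onset /sj/.
V4 /o/ – V5 /e/: /pw/ — entire cluster is a permitted onset → onset /pw/, coda ∅.
Syllabification: ko.swo.tom.sjo.pwe.
Syllable 2 is /swo/: onset /sw/, nucleus /o/, coda ∅.

sw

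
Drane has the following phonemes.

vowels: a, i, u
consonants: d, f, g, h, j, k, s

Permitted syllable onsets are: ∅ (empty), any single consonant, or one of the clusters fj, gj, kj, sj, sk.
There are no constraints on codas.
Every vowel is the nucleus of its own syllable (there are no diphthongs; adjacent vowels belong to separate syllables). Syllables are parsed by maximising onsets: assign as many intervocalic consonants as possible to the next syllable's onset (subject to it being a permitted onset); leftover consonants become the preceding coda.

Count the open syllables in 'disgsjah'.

0

Vowels present: i, a; each is a nucleus, giving 2 syllables.
V1 /i/ – V2 /a/: /sgsj/; trying suffixes from longest down, /sj/ is the first permitted one, so coda /sg/ | onset /sj/.
Putting it together: disg.sjah.
Classifying each syllable: /disg/ (closed), /sjah/ (closed).
Open syllables: 0.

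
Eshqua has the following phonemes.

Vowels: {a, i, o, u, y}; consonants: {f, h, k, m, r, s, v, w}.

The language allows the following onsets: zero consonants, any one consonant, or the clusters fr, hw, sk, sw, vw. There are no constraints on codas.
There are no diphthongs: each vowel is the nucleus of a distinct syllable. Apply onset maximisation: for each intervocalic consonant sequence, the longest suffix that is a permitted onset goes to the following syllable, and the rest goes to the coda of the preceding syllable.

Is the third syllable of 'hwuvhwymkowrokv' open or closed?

closed

Nuclei (vowels): u, y, o, o → 4 syllables.
Between /u/ (V1) and /y/ (V2): /vhw/ splits as /v/ + /hw/ (/hw/ is the longest suffix that is a licit onset).
Between /y/ (V2) and /o/ (V3): /mk/ — longest licit onset from the right is /k/, leaving /m/ as coda.
Between /o/ (V3) and /o/ (V4): /wr/ splits as /w/ + /r/ (/r/ is the longest suffix that is a licit onset).
Putting it together: hwuv.hwym.kow.rokv.
Syllable 3 is /kow/ with coda /w/, so it is closed.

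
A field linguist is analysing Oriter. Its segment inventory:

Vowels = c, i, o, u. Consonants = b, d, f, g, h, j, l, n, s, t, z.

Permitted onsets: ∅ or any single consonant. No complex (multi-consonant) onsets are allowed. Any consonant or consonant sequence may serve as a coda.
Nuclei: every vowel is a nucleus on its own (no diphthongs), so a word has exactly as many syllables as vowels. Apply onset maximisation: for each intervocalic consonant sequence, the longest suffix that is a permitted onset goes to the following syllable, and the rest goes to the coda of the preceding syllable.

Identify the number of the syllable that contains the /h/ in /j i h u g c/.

Vowels present: i, u, c; each is a nucleus, giving 3 syllables.
σ1/σ2 boundary: /h/ → onset of the next syllable (single consonants are always licit onsets).
σ2/σ3 boundary: /g/ is a single consonant, so it becomes the next onset.
Result: ji.hu.gc.
The /h/ is in the onset of syllable 2 (/hu/).

2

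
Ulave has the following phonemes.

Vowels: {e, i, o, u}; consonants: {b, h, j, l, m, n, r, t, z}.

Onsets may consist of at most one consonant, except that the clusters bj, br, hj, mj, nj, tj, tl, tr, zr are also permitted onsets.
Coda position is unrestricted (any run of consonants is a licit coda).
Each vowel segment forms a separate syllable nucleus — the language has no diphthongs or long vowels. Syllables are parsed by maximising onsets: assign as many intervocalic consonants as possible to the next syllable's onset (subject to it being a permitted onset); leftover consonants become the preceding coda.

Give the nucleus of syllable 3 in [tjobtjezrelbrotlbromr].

Vowels present: o, e, e, o, o; each is a nucleus, giving 5 syllables.
The third nucleus (vowel 3 from the left) is /e/.

e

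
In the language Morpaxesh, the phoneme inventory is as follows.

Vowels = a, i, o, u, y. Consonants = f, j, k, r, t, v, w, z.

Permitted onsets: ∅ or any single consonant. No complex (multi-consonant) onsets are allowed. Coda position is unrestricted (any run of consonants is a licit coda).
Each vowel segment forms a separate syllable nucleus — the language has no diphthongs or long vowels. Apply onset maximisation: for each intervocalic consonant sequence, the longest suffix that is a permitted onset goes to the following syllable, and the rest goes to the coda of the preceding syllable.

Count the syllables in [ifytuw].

3

The vowels are i, y, u — 3 nuclei, so 3 syllables.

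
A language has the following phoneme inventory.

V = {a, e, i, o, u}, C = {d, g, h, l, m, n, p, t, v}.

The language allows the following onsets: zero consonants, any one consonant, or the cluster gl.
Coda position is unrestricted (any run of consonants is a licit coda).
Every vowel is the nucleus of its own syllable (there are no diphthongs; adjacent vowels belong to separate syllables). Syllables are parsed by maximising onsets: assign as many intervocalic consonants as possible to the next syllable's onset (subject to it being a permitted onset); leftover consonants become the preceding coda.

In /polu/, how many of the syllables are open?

The vowels are o, u — 2 nuclei, so 2 syllables.
σ1/σ2 boundary: /l/ is a single consonant, so it becomes the next onset.
So the parse is po.lu.
Classifying each syllable: /po/ (open), /lu/ (open).
Open syllables: 2.

2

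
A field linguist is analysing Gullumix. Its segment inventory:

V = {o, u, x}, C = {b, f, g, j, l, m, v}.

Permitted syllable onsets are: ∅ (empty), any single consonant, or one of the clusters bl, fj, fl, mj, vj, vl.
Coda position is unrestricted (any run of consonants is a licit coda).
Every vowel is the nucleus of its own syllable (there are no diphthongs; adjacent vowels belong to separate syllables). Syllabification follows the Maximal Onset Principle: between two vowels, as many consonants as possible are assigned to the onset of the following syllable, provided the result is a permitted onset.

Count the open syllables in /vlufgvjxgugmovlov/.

2

Vowels present: u, x, u, o, o; each is a nucleus, giving 5 syllables.
/u…x/ gap (V1→V2): cluster /fgvj/ — the longest permitted-onset suffix is /vj/; onset = /vj/, preceding coda = /fg/.
/x…u/ gap (V2→V3): /g/ is a single consonant, so it becomes the next onset.
/u…o/ gap (V3→V4): /gm/ splits as /g/ + /m/ (/m/ is the longest suffix that is a licit onset).
/o…o/ gap (V4→V5): /vl/ — entire cluster is a permitted onset → onset /vl/, coda ∅.
Syllabification: vlufg.vjx.gug.mo.vlov.
Classifying each syllable: /vlufg/ (closed), /vjx/ (open), /gug/ (closed), /mo/ (open), /vlov/ (closed).
Open syllables: 2.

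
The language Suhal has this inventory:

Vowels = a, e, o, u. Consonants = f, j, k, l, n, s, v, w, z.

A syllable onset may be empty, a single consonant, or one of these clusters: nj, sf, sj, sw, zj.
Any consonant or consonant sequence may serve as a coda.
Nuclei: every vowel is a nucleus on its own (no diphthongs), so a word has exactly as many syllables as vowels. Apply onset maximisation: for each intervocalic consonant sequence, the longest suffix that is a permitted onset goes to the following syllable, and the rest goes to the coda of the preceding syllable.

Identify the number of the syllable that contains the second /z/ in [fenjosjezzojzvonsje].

Vowels present: e, o, e, o, o, e; each is a nucleus, giving 6 syllables.
V1 /e/ – V2 /o/: cluster /nj/ — /nj/ is itself a permitted onset, so the whole cluster goes right; preceding coda = ∅.
V2 /o/ – V3 /e/: /sj/ is a licit onset in full, so it all attaches to the next syllable.
V3 /e/ – V4 /o/: /zz/; trying suffixes from longest down, /z/ is the first permitted one, so coda /z/ | onset /z/.
V4 /o/ – V5 /o/: cluster /jzv/ — the longest permitted-onset suffix is /v/; onset = /v/, preceding coda = /jz/.
V5 /o/ – V6 /e/: /nsj/; trying suffixes from longest down, /sj/ is the first permitted one, so coda /n/ | onset /sj/.
Putting it together: fe.njo.sjez.zojz.von.sje.
The second /z/ is in the onset of syllable 4 (/zojz/).

4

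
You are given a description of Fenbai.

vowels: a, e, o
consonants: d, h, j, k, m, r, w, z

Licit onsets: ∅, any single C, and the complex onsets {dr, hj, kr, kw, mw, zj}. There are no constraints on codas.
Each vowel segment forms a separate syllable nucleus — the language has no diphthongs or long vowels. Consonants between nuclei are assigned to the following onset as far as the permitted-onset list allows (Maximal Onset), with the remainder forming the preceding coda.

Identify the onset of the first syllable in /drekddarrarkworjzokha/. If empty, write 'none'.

The vowels are e, a, a, o, o, a — 6 nuclei, so 6 syllables.
V1 /e/ – V2 /a/: cluster /kdd/ — the longest permitted-onset suffix is /d/; onset = /d/, preceding coda = /kd/.
V2 /a/ – V3 /a/: /rr/; trying suffixes from longest down, /r/ is the first permitted one, so coda /r/ | onset /r/.
V3 /a/ – V4 /o/: cluster /rkw/ — the longest permitted-onset suffix is /kw/; onset = /kw/, preceding coda = /r/.
V4 /o/ – V5 /o/: cluster /rjz/ — the longest permitted-onset suffix is /z/; onset = /z/, preceding coda = /rj/.
V5 /o/ – V6 /a/: /kh/ — longest licit onset from the right is /h/, leaving /k/ as coda.
Result: drekd.dar.rar.kworj.zok.ha.
Syllable 1 is /drekd/: onset /dr/, nucleus /e/, coda /kd/.

dr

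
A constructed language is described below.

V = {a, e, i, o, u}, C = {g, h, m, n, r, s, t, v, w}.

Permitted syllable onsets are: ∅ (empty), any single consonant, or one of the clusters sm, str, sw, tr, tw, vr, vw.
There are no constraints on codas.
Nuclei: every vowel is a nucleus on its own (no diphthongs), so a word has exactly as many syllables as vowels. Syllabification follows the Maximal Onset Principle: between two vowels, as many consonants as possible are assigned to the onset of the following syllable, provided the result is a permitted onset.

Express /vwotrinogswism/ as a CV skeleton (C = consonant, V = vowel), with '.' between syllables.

Nuclei (vowels): o, i, o, i → 4 syllables.
V1 /o/ – V2 /i/: /tr/ — entire cluster is a permitted onset → onset /tr/, coda ∅.
V2 /i/ – V3 /o/: just /n/ — single C goes to the following onset.
V3 /o/ – V4 /i/: cluster /gsw/ — the longest permitted-onset suffix is /sw/; onset = /sw/, preceding coda = /g/.
Putting it together: vwo.tri.nog.swism.
Mapping each syllable to C/V: /vwo/ → CCV, /tri/ → CCV, /nog/ → CVC, /swism/ → CCVCC.

CCV.CCV.CVC.CCVCC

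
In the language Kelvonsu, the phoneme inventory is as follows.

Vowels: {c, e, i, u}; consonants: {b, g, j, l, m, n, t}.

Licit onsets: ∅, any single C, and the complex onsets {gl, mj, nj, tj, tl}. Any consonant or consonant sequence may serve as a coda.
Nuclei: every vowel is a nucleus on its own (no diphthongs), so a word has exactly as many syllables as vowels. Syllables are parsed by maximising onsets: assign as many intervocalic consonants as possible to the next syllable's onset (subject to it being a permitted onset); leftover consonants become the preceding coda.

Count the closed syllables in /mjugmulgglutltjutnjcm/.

5

Nuclei (vowels): u, u, u, u, c → 5 syllables.
/u…u/ gap (V1→V2): cluster /gm/ — the longest permitted-onset suffix is /m/; onset = /m/, preceding coda = /g/.
/u…u/ gap (V2→V3): /lggl/ — longest licit onset from the right is /gl/, leaving /lg/ as coda.
/u…u/ gap (V3→V4): cluster /tltj/ — the longest permitted-onset suffix is /tj/; onset = /tj/, preceding coda = /tl/.
/u…c/ gap (V4→V5): /tnj/ — longest licit onset from the right is /nj/, leaving /t/ as coda.
So the parse is mjug.mulg.glutl.tjut.njcm.
Classifying each syllable: /mjug/ (closed), /mulg/ (closed), /glutl/ (closed), /tjut/ (closed), /njcm/ (closed).
Closed syllables: 5.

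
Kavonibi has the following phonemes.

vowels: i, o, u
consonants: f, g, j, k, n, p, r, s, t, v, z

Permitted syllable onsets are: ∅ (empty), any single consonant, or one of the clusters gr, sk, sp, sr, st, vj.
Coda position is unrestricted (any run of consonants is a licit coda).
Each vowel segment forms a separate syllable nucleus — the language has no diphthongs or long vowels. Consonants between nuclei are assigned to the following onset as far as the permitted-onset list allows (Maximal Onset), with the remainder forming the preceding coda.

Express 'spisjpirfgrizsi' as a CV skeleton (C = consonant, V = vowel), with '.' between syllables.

CCVCC.CVCC.CCVC.CV

Nuclei (vowels): i, i, i, i → 4 syllables.
σ1/σ2 boundary: /sjp/ splits as /sj/ + /p/ (/p/ is the longest suffix that is a licit onset).
σ2/σ3 boundary: /rfgr/ splits as /rf/ + /gr/ (/gr/ is the longest suffix that is a licit onset).
σ3/σ4 boundary: cluster /zs/ — the longest permitted-onset suffix is /s/; onset = /s/, preceding coda = /z/.
Syllabification: spisj.pirf.griz.si.
Mapping each syllable to C/V: /spisj/ → CCVCC, /pirf/ → CVCC, /griz/ → CCVC, /si/ → CV.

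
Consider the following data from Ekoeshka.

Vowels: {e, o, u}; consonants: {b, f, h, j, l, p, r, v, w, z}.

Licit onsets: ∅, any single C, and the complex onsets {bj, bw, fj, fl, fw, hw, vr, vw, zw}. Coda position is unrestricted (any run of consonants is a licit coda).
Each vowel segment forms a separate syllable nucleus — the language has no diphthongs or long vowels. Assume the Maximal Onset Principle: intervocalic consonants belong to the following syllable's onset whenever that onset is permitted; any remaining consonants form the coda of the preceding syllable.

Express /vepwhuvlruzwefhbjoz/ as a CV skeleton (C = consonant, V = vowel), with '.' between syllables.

CVCC.CVCC.CV.CCVCC.CCVC

Nuclei (vowels): e, u, u, e, o → 5 syllables.
σ1/σ2 boundary: /pwh/; trying suffixes from longest down, /h/ is the first permitted one, so coda /pw/ | onset /h/.
σ2/σ3 boundary: /vlr/ — longest licit onset from the right is /r/, leaving /vl/ as coda.
σ3/σ4 boundary: /zw/ — entire cluster is a permitted onset → onset /zw/, coda ∅.
σ4/σ5 boundary: /fhbj/ — longest licit onset from the right is /bj/, leaving /fh/ as coda.
Syllabification: vepw.huvl.ru.zwefh.bjoz.
Mapping each syllable to C/V: /vepw/ → CVCC, /huvl/ → CVCC, /ru/ → CV, /zwefh/ → CCVCC, /bjoz/ → CCVC.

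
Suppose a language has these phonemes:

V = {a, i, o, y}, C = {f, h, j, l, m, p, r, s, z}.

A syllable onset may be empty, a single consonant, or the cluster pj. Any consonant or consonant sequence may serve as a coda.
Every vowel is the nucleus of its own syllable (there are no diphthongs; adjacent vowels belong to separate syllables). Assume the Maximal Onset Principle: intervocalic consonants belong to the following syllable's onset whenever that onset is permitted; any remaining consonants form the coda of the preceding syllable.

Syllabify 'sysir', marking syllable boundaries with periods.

sy.sir

Nuclei (vowels): y, i → 2 syllables.
V1 /y/ – V2 /i/: just /s/ — single C goes to the following onset.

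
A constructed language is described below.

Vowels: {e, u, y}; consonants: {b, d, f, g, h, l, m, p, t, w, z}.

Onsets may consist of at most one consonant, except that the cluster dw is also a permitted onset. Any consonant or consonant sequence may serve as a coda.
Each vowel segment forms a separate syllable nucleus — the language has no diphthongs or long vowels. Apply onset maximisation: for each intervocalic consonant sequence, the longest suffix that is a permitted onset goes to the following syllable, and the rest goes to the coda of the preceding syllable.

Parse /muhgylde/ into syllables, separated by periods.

muh.gyl.de

The vowels are u, y, e — 3 nuclei, so 3 syllables.
Between /u/ (V1) and /y/ (V2): /hg/; trying suffixes from longest down, /g/ is the first permitted one, so coda /h/ | onset /g/.
Between /y/ (V2) and /e/ (V3): /ld/; trying suffixes from longest down, /d/ is the first permitted one, so coda /l/ | onset /d/.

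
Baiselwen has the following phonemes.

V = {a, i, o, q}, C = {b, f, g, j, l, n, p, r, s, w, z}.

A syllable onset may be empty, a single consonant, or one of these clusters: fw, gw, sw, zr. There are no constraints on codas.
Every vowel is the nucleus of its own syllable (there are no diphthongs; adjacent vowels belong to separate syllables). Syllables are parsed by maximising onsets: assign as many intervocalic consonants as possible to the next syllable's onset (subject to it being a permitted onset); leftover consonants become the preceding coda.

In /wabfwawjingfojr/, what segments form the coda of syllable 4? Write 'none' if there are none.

jr

Vowels present: a, a, i, o; each is a nucleus, giving 4 syllables.
Between /a/ (V1) and /a/ (V2): /bfw/ — longest licit onset from the right is /fw/, leaving /b/ as coda.
Between /a/ (V2) and /i/ (V3): /wj/; trying suffixes from longest down, /j/ is the first permitted one, so coda /w/ | onset /j/.
Between /i/ (V3) and /o/ (V4): cluster /ngf/ — the longest permitted-onset suffix is /f/; onset = /f/, preceding coda = /ng/.
Result: wab.fwaw.jing.fojr.
Syllable 4 is /fojr/: onset /f/, nucleus /o/, coda /jr/.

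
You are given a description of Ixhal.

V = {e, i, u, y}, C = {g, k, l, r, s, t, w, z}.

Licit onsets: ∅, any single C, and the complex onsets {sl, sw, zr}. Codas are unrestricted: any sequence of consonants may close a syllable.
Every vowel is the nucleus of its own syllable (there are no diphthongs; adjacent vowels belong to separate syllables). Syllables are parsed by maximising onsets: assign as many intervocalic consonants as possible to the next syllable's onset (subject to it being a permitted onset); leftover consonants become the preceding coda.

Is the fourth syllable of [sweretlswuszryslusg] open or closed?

open

Vowels present: e, e, u, y, u; each is a nucleus, giving 5 syllables.
Between /e/ (V1) and /e/ (V2): /r/ is a single consonant, so it becomes the next onset.
Between /e/ (V2) and /u/ (V3): /tlsw/; trying suffixes from longest down, /sw/ is the first permitted one, so coda /tl/ | onset /sw/.
Between /u/ (V3) and /y/ (V4): /szr/; trying suffixes from longest down, /zr/ is the first permitted one, so coda /s/ | onset /zr/.
Between /y/ (V4) and /u/ (V5): /sl/ is a licit onset in full, so it all attaches to the next syllable.
Syllabification: swe.retl.swus.zry.slusg.
Syllable 4 is /zry/; it ends in its nucleus with no coda, so it is open.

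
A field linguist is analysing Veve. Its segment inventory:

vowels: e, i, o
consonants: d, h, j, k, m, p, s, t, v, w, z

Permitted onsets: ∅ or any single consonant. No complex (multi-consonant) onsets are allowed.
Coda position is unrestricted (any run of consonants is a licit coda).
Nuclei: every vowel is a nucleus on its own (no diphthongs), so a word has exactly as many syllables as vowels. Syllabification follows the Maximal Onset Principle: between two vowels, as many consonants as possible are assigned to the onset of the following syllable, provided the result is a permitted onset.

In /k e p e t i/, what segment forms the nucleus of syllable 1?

Nuclei (vowels): e, e, i → 3 syllables.
The first nucleus (vowel 1 from the left) is /e/.

e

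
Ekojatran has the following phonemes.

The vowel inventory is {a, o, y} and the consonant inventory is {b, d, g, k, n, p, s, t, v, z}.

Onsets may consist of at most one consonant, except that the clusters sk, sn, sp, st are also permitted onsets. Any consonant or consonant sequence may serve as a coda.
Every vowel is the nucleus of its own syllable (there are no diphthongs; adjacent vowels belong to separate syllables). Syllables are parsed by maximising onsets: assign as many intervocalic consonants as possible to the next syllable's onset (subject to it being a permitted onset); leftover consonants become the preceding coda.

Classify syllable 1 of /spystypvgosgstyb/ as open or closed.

Vowels present: y, y, o, y; each is a nucleus, giving 4 syllables.
V1 /y/ – V2 /y/: cluster /st/ — /st/ is itself a permitted onset, so the whole cluster goes right; preceding coda = ∅.
V2 /y/ – V3 /o/: /pvg/; trying suffixes from longest down, /g/ is the first permitted one, so coda /pv/ | onset /g/.
V3 /o/ – V4 /y/: /sgst/ splits as /sg/ + /st/ (/st/ is the longest suffix that is a licit onset).
Result: spy.stypv.gosg.styb.
Syllable 1 is /spy/; it ends in its nucleus with no coda, so it is open.

open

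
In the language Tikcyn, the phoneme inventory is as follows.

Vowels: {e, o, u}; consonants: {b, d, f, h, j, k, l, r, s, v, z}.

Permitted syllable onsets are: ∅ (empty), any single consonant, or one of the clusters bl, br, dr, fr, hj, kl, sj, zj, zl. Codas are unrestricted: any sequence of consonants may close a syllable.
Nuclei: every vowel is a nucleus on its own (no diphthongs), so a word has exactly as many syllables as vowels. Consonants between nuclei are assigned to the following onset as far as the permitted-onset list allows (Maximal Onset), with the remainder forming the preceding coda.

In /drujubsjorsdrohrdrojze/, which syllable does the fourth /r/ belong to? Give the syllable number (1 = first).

4

The vowels are u, u, o, o, o, e — 6 nuclei, so 6 syllables.
σ1/σ2 boundary: /j/ → onset of the next syllable (single consonants are always licit onsets).
σ2/σ3 boundary: /bsj/; trying suffixes from longest down, /sj/ is the first permitted one, so coda /b/ | onset /sj/.
σ3/σ4 boundary: /rsdr/ — longest licit onset from the right is /dr/, leaving /rs/ as coda.
σ4/σ5 boundary: cluster /hrdr/ — the longest permitted-onset suffix is /dr/; onset = /dr/, preceding coda = /hr/.
σ5/σ6 boundary: cluster /jz/ — the longest permitted-onset suffix is /z/; onset = /z/, preceding coda = /j/.
So the parse is dru.jub.sjors.drohr.droj.ze.
The fourth /r/ is in the coda of syllable 4 (/drohr/).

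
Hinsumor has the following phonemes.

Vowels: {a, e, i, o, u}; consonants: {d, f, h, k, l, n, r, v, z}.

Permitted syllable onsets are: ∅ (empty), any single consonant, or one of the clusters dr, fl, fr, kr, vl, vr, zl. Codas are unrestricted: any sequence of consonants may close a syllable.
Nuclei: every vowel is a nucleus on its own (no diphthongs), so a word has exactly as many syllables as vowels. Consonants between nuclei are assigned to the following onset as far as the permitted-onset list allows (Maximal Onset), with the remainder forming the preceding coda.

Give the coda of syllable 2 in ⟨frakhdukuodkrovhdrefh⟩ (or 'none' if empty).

Vowels present: a, u, u, o, o, e; each is a nucleus, giving 6 syllables.
σ1/σ2 boundary: /khd/; trying suffixes from longest down, /d/ is the first permitted one, so coda /kh/ | onset /d/.
σ2/σ3 boundary: /k/ is a single consonant, so it becomes the next onset.
σ3/σ4 boundary: nothing intervenes; syllable break is V.V.
σ4/σ5 boundary: /dkr/ — longest licit onset from the right is /kr/, leaving /d/ as coda.
σ5/σ6 boundary: cluster /vhdr/ — the longest permitted-onset suffix is /dr/; onset = /dr/, preceding coda = /vh/.
So the parse is frakh.du.ku.od.krovh.drefh.
Syllable 2 is /du/: onset /d/, nucleus /u/, coda ∅.

none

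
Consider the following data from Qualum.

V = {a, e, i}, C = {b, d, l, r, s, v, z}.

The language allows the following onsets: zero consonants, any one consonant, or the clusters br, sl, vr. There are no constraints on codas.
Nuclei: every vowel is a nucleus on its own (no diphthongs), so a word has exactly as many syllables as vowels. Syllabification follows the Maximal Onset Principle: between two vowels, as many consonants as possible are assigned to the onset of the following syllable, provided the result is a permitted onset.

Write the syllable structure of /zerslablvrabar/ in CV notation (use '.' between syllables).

Vowels present: e, a, a, a; each is a nucleus, giving 4 syllables.
Between /e/ (V1) and /a/ (V2): /rsl/ splits as /r/ + /sl/ (/sl/ is the longest suffix that is a licit onset).
Between /a/ (V2) and /a/ (V3): /blvr/; trying suffixes from longest down, /vr/ is the first permitted one, so coda /bl/ | onset /vr/.
Between /a/ (V3) and /a/ (V4): just /b/ — single C goes to the following onset.
Putting it together: zer.slabl.vra.bar.
Mapping each syllable to C/V: /zer/ → CVC, /slabl/ → CCVCC, /vra/ → CCV, /bar/ → CVC.

CVC.CCVCC.CCV.CVC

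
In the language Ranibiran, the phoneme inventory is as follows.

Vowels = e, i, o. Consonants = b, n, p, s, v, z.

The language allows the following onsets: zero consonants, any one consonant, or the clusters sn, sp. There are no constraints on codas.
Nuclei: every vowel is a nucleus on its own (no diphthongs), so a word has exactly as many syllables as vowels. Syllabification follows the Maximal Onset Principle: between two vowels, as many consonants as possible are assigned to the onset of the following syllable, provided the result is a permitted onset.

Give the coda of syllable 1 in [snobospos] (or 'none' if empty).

none

Vowels present: o, o, o; each is a nucleus, giving 3 syllables.
/o…o/ gap (V1→V2): just /b/ — single C goes to the following onset.
/o…o/ gap (V2→V3): cluster /sp/ — /sp/ is itself a permitted onset, so the whole cluster goes right; preceding coda = ∅.
Syllabification: sno.bo.spos.
Syllable 1 is /sno/: onset /sn/, nucleus /o/, coda ∅.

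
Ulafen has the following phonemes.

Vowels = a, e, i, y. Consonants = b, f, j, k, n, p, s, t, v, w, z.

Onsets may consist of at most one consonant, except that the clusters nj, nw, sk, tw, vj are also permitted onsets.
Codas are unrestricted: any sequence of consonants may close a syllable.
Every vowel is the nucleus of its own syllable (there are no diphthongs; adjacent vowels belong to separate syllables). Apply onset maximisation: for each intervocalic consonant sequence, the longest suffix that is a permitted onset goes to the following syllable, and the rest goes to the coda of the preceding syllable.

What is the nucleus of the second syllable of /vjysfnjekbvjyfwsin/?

e

Nuclei (vowels): y, e, y, i → 4 syllables.
The second nucleus (vowel 2 from the left) is /e/.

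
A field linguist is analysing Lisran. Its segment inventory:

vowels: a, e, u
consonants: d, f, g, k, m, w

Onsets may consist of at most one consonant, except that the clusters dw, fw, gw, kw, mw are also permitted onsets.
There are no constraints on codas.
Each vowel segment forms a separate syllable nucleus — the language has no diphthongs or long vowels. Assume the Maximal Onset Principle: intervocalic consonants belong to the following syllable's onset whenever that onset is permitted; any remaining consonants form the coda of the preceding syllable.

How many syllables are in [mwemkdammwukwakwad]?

The vowels are e, a, u, a, a — 5 nuclei, so 5 syllables.

5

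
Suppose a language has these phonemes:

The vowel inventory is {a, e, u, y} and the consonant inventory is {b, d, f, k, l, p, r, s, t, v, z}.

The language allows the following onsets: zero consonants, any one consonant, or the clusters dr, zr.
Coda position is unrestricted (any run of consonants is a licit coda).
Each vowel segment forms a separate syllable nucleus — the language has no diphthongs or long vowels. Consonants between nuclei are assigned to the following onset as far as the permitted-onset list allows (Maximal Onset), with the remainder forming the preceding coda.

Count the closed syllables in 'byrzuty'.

1

The vowels are y, u, y — 3 nuclei, so 3 syllables.
σ1/σ2 boundary: cluster /rz/ — the longest permitted-onset suffix is /z/; onset = /z/, preceding coda = /r/.
σ2/σ3 boundary: /t/ → onset of the next syllable (single consonants are always licit onsets).
Result: byr.zu.ty.
Classifying each syllable: /byr/ (closed), /zu/ (open), /ty/ (open).
Closed syllables: 1.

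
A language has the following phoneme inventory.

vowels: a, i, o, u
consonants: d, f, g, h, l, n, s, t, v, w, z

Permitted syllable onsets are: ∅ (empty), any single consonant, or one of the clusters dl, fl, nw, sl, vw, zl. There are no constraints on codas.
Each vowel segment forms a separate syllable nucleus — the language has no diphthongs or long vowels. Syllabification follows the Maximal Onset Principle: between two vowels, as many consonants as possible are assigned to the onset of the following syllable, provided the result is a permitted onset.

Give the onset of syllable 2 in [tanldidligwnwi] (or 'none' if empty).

The vowels are a, i, i, i — 4 nuclei, so 4 syllables.
V1 /a/ – V2 /i/: /nld/ — longest licit onset from the right is /d/, leaving /nl/ as coda.
V2 /i/ – V3 /i/: /dl/ — entire cluster is a permitted onset → onset /dl/, coda ∅.
V3 /i/ – V4 /i/: /gwnw/; trying suffixes from longest down, /nw/ is the first permitted one, so coda /gw/ | onset /nw/.
So the parse is tanl.di.dligw.nwi.
Syllable 2 is /di/: onset /d/, nucleus /i/, coda ∅.

d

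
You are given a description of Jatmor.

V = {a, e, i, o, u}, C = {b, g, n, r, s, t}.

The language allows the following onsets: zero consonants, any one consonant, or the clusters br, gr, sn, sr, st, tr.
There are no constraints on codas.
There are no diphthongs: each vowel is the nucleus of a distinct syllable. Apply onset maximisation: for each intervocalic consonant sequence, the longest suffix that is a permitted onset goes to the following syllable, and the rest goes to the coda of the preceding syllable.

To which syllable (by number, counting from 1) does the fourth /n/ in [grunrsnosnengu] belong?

Nuclei (vowels): u, o, e, u → 4 syllables.
/u…o/ gap (V1→V2): cluster /nrsn/ — the longest permitted-onset suffix is /sn/; onset = /sn/, preceding coda = /nr/.
/o…e/ gap (V2→V3): cluster /sn/ — /sn/ is itself a permitted onset, so the whole cluster goes right; preceding coda = ∅.
/e…u/ gap (V3→V4): cluster /ng/ — the longest permitted-onset suffix is /g/; onset = /g/, preceding coda = /n/.
Result: grunr.sno.snen.gu.
The fourth /n/ is in the coda of syllable 3 (/snen/).

3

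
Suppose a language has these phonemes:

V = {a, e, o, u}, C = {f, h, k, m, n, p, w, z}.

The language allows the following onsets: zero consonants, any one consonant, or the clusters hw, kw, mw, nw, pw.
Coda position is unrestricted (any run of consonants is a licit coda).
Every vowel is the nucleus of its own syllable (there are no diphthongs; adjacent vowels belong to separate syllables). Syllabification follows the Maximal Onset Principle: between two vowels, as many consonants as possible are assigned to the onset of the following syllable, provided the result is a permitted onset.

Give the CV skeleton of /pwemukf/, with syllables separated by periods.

CCV.CVCC

Nuclei (vowels): e, u → 2 syllables.
σ1/σ2 boundary: /m/ → onset of the next syllable (single consonants are always licit onsets).
Result: pwe.mukf.
Mapping each syllable to C/V: /pwe/ → CCV, /mukf/ → CVCC.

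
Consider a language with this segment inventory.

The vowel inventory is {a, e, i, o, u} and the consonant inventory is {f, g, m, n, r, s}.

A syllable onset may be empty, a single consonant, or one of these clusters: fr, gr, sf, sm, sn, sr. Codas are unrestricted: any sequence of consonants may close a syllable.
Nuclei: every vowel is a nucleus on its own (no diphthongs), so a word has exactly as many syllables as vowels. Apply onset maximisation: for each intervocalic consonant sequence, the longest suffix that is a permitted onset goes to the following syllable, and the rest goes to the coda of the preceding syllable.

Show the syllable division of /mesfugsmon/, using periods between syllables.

The vowels are e, u, o — 3 nuclei, so 3 syllables.
/e…u/ gap (V1→V2): cluster /sf/ — /sf/ is itself a permitted onset, so the whole cluster goes right; preceding coda = ∅.
/u…o/ gap (V2→V3): /gsm/ — longest licit onset from the right is /sm/, leaving /g/ as coda.

me.sfug.smon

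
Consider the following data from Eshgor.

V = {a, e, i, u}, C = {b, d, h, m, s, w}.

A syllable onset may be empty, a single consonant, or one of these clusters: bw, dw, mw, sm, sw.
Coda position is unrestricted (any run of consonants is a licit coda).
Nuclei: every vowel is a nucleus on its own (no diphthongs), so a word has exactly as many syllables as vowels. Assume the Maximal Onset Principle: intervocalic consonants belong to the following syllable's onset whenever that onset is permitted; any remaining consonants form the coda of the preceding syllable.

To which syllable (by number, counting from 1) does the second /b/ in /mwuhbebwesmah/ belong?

3

The vowels are u, e, e, a — 4 nuclei, so 4 syllables.
σ1/σ2 boundary: cluster /hb/ — the longest permitted-onset suffix is /b/; onset = /b/, preceding coda = /h/.
σ2/σ3 boundary: cluster /bw/ — /bw/ is itself a permitted onset, so the whole cluster goes right; preceding coda = ∅.
σ3/σ4 boundary: /sm/ is a licit onset in full, so it all attaches to the next syllable.
So the parse is mwuh.be.bwe.smah.
The second /b/ is in the onset of syllable 3 (/bwe/).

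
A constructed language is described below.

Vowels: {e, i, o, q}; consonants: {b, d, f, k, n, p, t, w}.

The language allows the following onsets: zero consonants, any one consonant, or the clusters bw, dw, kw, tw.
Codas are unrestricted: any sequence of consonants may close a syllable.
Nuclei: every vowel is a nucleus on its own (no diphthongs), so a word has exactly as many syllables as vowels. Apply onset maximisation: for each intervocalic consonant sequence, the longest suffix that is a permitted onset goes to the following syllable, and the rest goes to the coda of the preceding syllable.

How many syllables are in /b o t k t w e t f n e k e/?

4

Vowels present: o, e, e, e; each is a nucleus, giving 4 syllables.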